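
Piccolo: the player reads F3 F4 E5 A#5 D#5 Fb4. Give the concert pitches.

F4 F5 E6 A#6 D#6 Fb5

Written C4 on the piccolo sounds as C5, a perfect octave higher; apply that shift to every note.
F3 gives F4
F4 gives F5
E5 gives E6
A#5 gives A#6
D#5 gives D#6
Fb4 gives Fb5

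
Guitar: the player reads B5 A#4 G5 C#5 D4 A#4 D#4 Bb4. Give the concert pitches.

Written C4 on the guitar sounds as C3, a perfect octave lower; apply that shift to every note.
B5 to B4
A#4 to A#3
G5 to G4
C#5 to C#4
D4 to D3
A#4 to A#3
D#4 to D#3
Bb4 to Bb3

B4 A#3 G4 C#4 D3 A#3 D#3 Bb3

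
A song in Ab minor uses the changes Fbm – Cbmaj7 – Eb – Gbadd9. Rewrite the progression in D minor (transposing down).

Bbm Fmaj7 A Cadd9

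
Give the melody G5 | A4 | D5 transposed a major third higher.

B5 C#5 F#5

G5: a third up reaches B, and 4 semitones makes it B5.
A4 up a major third is C#5.
D5: a third up reaches F, and 4 semitones makes it F#5.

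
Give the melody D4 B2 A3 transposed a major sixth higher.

D4 -> B4
B2 -> G#3
A3 -> F#4

B4 G#3 F#4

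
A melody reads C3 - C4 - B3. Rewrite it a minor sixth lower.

E2 E3 D#3

C3 → E2
C4 → E3
B3 → D#3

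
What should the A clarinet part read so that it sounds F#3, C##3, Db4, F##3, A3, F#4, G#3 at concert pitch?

A3 E#3 Fb4 A#3 C4 A4 B3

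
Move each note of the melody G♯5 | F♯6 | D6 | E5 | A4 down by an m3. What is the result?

G#5 gives E#5
F#6 gives D#6
D6 gives B5
E5 gives C#5
A4 gives F#4

E#5 D#6 B5 C#5 F#4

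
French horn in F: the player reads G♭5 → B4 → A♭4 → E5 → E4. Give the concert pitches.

The French horn in F sounds a perfect fifth below written, so transpose each written note down a perfect fifth.
Gb5 gives Cb5
B4 gives E4
Ab4 gives Db4
E5 gives A4
E4 gives A3

Cb5 E4 Db4 A4 A3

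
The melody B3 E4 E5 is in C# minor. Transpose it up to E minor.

D4 G4 G5

From C# up to E is a minor third; apply that to each pitch.
B3 becomes D4
E4 becomes G4
E5 becomes G5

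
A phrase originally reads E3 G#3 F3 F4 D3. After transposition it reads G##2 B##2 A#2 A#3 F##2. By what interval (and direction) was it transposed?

From E3 to G##2 is 6 letter names — a sixth of some quality.
G##2 to E3 is 7 semitones, which makes it a diminished sixth; the second version is lower, so the direction is down.
Checking another pair — D3 → F##2 — gives the same interval.

down a diminished sixth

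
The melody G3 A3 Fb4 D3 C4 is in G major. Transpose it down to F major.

G major to F major down is a major second, so every note moves down by that interval.
G3 becomes F3
A3 becomes G3
Fb4 becomes Ebb4
D3 becomes C3
C4 becomes Bb3

F3 G3 Ebb4 C3 Bb3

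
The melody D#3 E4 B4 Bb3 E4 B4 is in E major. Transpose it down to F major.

E2 F3 C4 Cb3 F3 C4

E major to F major down is a major seventh, so every note moves down by that interval.
D#3 -> E2
E4 -> F3
B4 -> C4
Bb3 -> Cb3
E4 -> F3
B4 -> C4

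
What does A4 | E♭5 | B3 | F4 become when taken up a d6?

Fb5 Cbb6 Gb4 Dbb5

A4 -> Fb5
Eb5 -> Cbb6
B3 -> Gb4
F4 -> Dbb5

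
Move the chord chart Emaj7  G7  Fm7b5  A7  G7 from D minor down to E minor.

F#maj7 A7 Gm7b5 B7 A7

D minor down to E minor is a minor seventh; each chord root moves by that interval while the quality stays the same.
Emaj7: root E down a minor seventh → F#, giving F#maj7.
G7: root G down a minor seventh → A, giving A7.
Fm7b5: root F down a minor seventh → G, giving Gm7b5.
A7: root A down a minor seventh → B, giving B7.
G7: root G down a minor seventh → A, giving A7.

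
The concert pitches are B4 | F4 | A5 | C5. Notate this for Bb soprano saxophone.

Written C4 sounds as Bb3 on the Bb soprano saxophone, so concert pitches are written a major second up.
B4 to C#5
F4 to G4
A5 to B5
C5 to D5

C#5 G4 B5 D5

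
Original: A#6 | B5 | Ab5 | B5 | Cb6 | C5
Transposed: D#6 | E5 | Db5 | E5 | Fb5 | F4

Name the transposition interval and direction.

From A#6 to D#6 is 5 letter names — a fifth of some quality.
D#6 to A#6 is 7 semitones, which makes it a perfect fifth; the second version is lower, so the direction is down.
Checking another pair — C5 → F4 — gives the same interval.

down a perfect fifth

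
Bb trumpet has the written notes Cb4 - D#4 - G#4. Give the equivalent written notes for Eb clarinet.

First find concert pitch: the Bb trumpet sounds a major second below written, so Cb4 D#4 G#4 sounds Bbb3 C#4 F#4.
Then write for Eb clarinet: it sounds a minor third above written, so the part must be a minor third below concert.
Bbb3 → Gb3
C#4 → A#3
F#4 → D#4

Gb3 A#3 D#4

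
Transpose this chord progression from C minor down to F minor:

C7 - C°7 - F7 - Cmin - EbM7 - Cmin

F7 F°7 Bb7 Fmin AbM7 Fmin

C minor down to F minor is a perfect fifth; each chord root moves by that interval while the quality stays the same.
C7: root C down a perfect fifth → F, giving F7.
C°7: root C down a perfect fifth → F, giving F°7.
F7: root F down a perfect fifth → Bb, giving Bb7.
Cmin: root C down a perfect fifth → F, giving Fmin.
EbM7: root Eb down a perfect fifth → Ab, giving AbM7.
Cmin: root C down a perfect fifth → F, giving Fmin.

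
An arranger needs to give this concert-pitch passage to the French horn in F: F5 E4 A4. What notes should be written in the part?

Written C4 sounds as F3 on the French horn in F, so concert pitches are written a perfect fifth up.
F5 -> C6
E4 -> B4
A4 -> E5

C6 B4 E5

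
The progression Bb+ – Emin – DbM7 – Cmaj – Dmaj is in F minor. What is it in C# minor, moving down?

F minor down to C# minor is a diminished fourth; each chord root moves by that interval while the quality stays the same.
Bb+: root Bb down a diminished fourth → F#, giving F#+.
Emin: root E down a diminished fourth → B#, giving B#min.
DbM7: root Db down a diminished fourth → A, giving AM7.
Cmaj: root C down a diminished fourth → G#, giving G#maj.
Dmaj: root D down a diminished fourth → A#, giving A#maj.

F#+ B#min AM7 G#maj A#maj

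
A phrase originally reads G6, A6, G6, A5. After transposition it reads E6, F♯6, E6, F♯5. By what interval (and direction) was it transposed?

From G6 to E6 is 3 letter names — a third of some quality.
E6 to G6 is 3 semitones, which makes it a minor third; the second version is lower, so the direction is down.
Checking another pair — A5 → F#5 — gives the same interval.

down a minor third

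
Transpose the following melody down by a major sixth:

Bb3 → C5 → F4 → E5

Db3 Eb4 Ab3 G4

Bb3 -> Db3
C5 -> Eb4
F4 -> Ab3
E5 -> G4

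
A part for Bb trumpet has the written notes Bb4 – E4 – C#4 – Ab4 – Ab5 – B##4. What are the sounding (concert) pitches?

Ab4 D4 B3 Gb4 Gb5 A##4

The Bb trumpet sounds a major second below written, so transpose each written note down a major second.
Bb4 → Ab4
E4 → D4
C#4 → B3
Ab4 → Gb4
Ab5 → Gb5
B##4 → A##4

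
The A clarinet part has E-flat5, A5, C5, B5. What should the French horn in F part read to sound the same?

G5 C#6 E5 D#6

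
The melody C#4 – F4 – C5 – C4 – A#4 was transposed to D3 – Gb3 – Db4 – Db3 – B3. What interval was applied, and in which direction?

down a major seventh

Take the first pair: C#4 → D3. C to D spans 7 letter names, so the interval is some kind of seventh.
D3 to C#4 is 11 semitones, which makes it a major seventh; the second version is lower, so the direction is down.
Checking another pair — A#4 → B3 — gives the same interval.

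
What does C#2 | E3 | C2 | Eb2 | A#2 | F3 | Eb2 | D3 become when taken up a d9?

Db3 Fb4 Dbb3 Fbb3 Bb3 Gbb4 Fbb3 Ebb4

C#2 up a diminished ninth is Db3.
E3 up a diminished ninth is Fb4.
A diminished ninth up from C2 gives Dbb3.
Eb2: a ninth up reaches F, and 12 semitones makes it Fbb3.
A#2: a ninth up reaches B, and 12 semitones makes it Bb3.
F3: a ninth up reaches G, and 12 semitones makes it Gbb4.
A diminished ninth up from Eb2 gives Fbb3.
A diminished ninth up from D3 gives Ebb4.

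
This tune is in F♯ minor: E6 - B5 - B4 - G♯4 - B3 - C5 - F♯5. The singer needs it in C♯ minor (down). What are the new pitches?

From F♯ down to C♯ is a perfect fourth; apply that to each pitch.
E6 gives B5
B5 gives F#5
B4 gives F#4
G#4 gives D#4
B3 gives F#3
C5 gives G4
F#5 gives C#5

B5 F#5 F#4 D#4 F#3 G4 C#5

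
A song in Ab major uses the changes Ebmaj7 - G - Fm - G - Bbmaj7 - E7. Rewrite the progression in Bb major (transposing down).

Fmaj7 A Gm A Cmaj7 F#7

Ab major down to Bb major is a minor seventh; each chord root moves by that interval while the quality stays the same.
Ebmaj7: root Eb down a minor seventh → F, giving Fmaj7.
G: root G down a minor seventh → A, giving A.
Fm: root F down a minor seventh → G, giving Gm.
G: root G down a minor seventh → A, giving A.
Bbmaj7: root Bb down a minor seventh → C, giving Cmaj7.
E7: root E down a minor seventh → F#, giving F#7.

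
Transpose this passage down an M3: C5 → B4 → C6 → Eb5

Ab4 G4 Ab5 Cb5

C5 -> Ab4
B4 -> G4
C6 -> Ab5
Eb5 -> Cb5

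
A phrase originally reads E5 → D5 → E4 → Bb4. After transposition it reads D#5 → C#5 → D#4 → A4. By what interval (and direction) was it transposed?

Take the first pair: E5 → D#5. E to D spans 2 letter names, so the interval is some kind of second.
D#5 to E5 is 1 semitone, which makes it a minor second; the second version is lower, so the direction is down.
Checking another pair — Bb4 → A4 — gives the same interval.

down a minor second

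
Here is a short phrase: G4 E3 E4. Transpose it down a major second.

F4 D3 D4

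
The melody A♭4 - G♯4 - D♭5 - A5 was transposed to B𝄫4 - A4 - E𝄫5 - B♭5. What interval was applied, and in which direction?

Take the first pair: Ab4 → Bbb4. A to B spans 2 letter names, so the interval is some kind of second.
Ab4 to Bbb4 is 1 semitone, which makes it a minor second; the second version is higher, so the direction is up.
Checking another pair — A5 → Bb5 — gives the same interval.

up a minor second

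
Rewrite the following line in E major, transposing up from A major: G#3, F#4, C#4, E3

From A up to E is a perfect fifth; apply that to each pitch.
G#3 to D#4
F#4 to C#5
C#4 to G#4
E3 to B3

D#4 C#5 G#4 B3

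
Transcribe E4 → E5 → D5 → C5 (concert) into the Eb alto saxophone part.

Written C4 sounds as Eb3 on the Eb alto saxophone, so concert pitches are written a major sixth up.
E4 to C#5
E5 to C#6
D5 to B5
C5 to A5

C#5 C#6 B5 A5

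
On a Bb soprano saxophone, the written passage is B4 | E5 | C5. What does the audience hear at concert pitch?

Written C4 on the Bb soprano saxophone sounds as Bb3, a major second lower; apply that shift to every note.
B4 becomes A4
E5 becomes D5
C5 becomes Bb4

A4 D5 Bb4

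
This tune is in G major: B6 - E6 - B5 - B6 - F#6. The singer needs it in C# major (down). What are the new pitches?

From G down to C# is a diminished fifth; apply that to each pitch.
B6 → E#6
E6 → A#5
B5 → E#5
B6 → E#6
F#6 → B#5

E#6 A#5 E#5 E#6 B#5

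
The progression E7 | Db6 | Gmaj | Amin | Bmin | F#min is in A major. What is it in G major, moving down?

D7 Cb6 Fmaj Gmin Amin Emin

A major down to G major is a major second; each chord root moves by that interval while the quality stays the same.
E7: root E down a major second → D, giving D7.
Db6: root Db down a major second → Cb, giving Cb6.
Gmaj: root G down a major second → F, giving Fmaj.
Amin: root A down a major second → G, giving Gmin.
Bmin: root B down a major second → A, giving Amin.
F#min: root F# down a major second → E, giving Emin.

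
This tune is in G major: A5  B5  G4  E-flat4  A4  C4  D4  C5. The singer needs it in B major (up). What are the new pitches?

From G up to B is a major third; apply that to each pitch.
A5 → C#6
B5 → D#6
G4 → B4
Eb4 → G4
A4 → C#5
C4 → E4
D4 → F#4
C5 → E5

C#6 D#6 B4 G4 C#5 E4 F#4 E5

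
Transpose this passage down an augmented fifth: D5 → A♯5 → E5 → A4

Gb4 D5 Ab4 Db4

An augmented fifth down from D5 gives Gb4.
An augmented fifth down from A#5 gives D5.
An augmented fifth down from E5 gives Ab4.
A4: a fifth down reaches D, and 8 semitones makes it Db4.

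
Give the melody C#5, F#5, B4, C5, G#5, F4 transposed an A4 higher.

C#5 gives F##5
F#5 gives B#5
B4 gives E#5
C5 gives F#5
G#5 gives C##6
F4 gives B4

F##5 B#5 E#5 F#5 C##6 B4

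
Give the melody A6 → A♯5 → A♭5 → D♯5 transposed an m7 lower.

B5 B#4 Bb4 E#4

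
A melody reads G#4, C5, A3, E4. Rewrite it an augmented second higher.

G#4 becomes A##4
C5 becomes D#5
A3 becomes B#3
E4 becomes F##4

A##4 D#5 B#3 F##4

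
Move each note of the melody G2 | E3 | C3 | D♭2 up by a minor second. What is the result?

G2 up a minor second is Ab2.
E3: a second up reaches F, and 1 semitone makes it F3.
A minor second up from C3 gives Db3.
Db2: a second up reaches E, and 1 semitone makes it Ebb2.

Ab2 F3 Db3 Ebb2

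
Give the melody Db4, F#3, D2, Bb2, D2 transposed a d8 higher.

Dbb5 F4 Db3 Bbb3 Db3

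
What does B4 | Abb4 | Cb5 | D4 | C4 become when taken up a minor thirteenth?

G6 Fbb6 Abb6 Bb5 Ab5

A minor thirteenth up from B4 gives G6.
Abb4: a thirteenth up reaches F, and 20 semitones makes it Fbb6.
Cb5: a thirteenth up reaches A, and 20 semitones makes it Abb6.
D4: a thirteenth up reaches B, and 20 semitones makes it Bb5.
C4 up a minor thirteenth is Ab5.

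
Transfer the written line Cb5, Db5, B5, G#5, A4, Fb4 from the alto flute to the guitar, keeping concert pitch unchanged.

Gb5 Ab5 F#6 D#6 E5 Cb5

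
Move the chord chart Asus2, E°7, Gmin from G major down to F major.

Gsus2 D°7 Fmin

G major down to F major is a major second; each chord root moves by that interval while the quality stays the same.
Asus2: root A down a major second → G, giving Gsus2.
E°7: root E down a major second → D, giving D°7.
Gmin: root G down a major second → F, giving Fmin.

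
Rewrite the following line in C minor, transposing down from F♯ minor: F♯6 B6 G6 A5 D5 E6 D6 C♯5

C6 F6 Db6 Eb5 Ab4 Bb5 Ab5 G4

From F♯ down to C is an augmented fourth; apply that to each pitch.
F#6 to C6
B6 to F6
G6 to Db6
A5 to Eb5
D5 to Ab4
E6 to Bb5
D6 to Ab5
C#5 to G4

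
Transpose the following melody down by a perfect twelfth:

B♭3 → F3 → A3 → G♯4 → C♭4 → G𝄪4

Eb2 Bb1 D2 C#3 Fb2 C##3

Bb3: a twelfth down reaches E, and 19 semitones makes it Eb2.
F3: a twelfth down reaches B, and 19 semitones makes it Bb1.
A perfect twelfth down from A3 gives D2.
G#4 down a perfect twelfth is C#3.
A perfect twelfth down from Cb4 gives Fb2.
G##4: a twelfth down reaches C, and 19 semitones makes it C##3.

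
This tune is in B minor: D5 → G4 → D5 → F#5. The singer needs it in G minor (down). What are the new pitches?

Bb4 Eb4 Bb4 D5

B minor to G minor down is a major third, so every note moves down by that interval.
D5 -> Bb4
G4 -> Eb4
D5 -> Bb4
F#5 -> D5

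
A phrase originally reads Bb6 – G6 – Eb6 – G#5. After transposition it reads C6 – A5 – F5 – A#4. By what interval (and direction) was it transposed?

From Bb6 to C6 is 7 letter names — a seventh of some quality.
C6 to Bb6 is 10 semitones, which makes it a minor seventh; the second version is lower, so the direction is down.
Checking another pair — G#5 → A#4 — gives the same interval.

down a minor seventh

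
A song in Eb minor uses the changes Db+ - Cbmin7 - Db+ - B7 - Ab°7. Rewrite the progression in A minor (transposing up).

G+ Fmin7 G+ E#7 D°7

Eb minor up to A minor is an augmented fourth; each chord root moves by that interval while the quality stays the same.
Db+: root Db up an augmented fourth → G, giving G+.
Cbmin7: root Cb up an augmented fourth → F, giving Fmin7.
Db+: root Db up an augmented fourth → G, giving G+.
B7: root B up an augmented fourth → E#, giving E#7.
Ab°7: root Ab up an augmented fourth → D, giving D°7.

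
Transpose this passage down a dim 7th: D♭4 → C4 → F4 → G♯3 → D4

Db4 to E3
C4 to D#3
F4 to G#3
G#3 to A##2
D4 to E#3

E3 D#3 G#3 A##2 E#3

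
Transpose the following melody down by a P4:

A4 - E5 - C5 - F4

E4 B4 G4 C4

A4: a fourth down reaches E, and 5 semitones makes it E4.
E5: a fourth down reaches B, and 5 semitones makes it B4.
C5: a fourth down reaches G, and 5 semitones makes it G4.
F4 down a perfect fourth is C4.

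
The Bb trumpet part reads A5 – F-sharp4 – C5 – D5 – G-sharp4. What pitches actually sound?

G5 E4 Bb4 C5 F#4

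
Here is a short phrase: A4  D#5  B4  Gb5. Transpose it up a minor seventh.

A4 -> G5
D#5 -> C#6
B4 -> A5
Gb5 -> Fb6

G5 C#6 A5 Fb6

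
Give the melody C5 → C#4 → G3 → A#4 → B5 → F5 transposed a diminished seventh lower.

A diminished seventh down from C5 gives D#4.
C#4 down a diminished seventh is D##3.
G3 down a diminished seventh is A#2.
A#4 down a diminished seventh is B##3.
A diminished seventh down from B5 gives C##5.
F5 down a diminished seventh is G#4.

D#4 D##3 A#2 B##3 C##5 G#4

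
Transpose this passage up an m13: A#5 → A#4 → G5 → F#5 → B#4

F#7 F#6 Eb7 D7 G#6

A#5: a thirteenth up reaches F, and 20 semitones makes it F#7.
A#4 up a minor thirteenth is F#6.
G5: a thirteenth up reaches E, and 20 semitones makes it Eb7.
F#5: a thirteenth up reaches D, and 20 semitones makes it D7.
B#4 up a minor thirteenth is G#6.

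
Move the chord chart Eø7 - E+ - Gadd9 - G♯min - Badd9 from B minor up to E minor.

B minor up to E minor is a perfect fourth; each chord root moves by that interval while the quality stays the same.
Eø7: root E up a perfect fourth → A, giving Aø7.
E+: root E up a perfect fourth → A, giving A+.
Gadd9: root G up a perfect fourth → C, giving Cadd9.
G♯min: root G♯ up a perfect fourth → C#, giving C#min.
Badd9: root B up a perfect fourth → E, giving Eadd9.

Aø7 A+ Cadd9 C#min Eadd9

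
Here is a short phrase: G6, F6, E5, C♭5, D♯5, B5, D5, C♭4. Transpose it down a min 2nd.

F#6 E6 D#5 Bb4 C##5 A#5 C#5 Bb3

G6 becomes F#6
F6 becomes E6
E5 becomes D#5
Cb5 becomes Bb4
D#5 becomes C##5
B5 becomes A#5
D5 becomes C#5
Cb4 becomes Bb3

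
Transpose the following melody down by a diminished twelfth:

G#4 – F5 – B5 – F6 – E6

C##3 B3 E#4 B4 A#4

G#4 -> C##3
F5 -> B3
B5 -> E#4
F6 -> B4
E6 -> A#4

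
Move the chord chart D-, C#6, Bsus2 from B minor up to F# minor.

B minor up to F# minor is a perfect fifth; each chord root moves by that interval while the quality stays the same.
D-: root D up a perfect fifth → A, giving A-.
C#6: root C# up a perfect fifth → G#, giving G#6.
Bsus2: root B up a perfect fifth → F#, giving F#sus2.

A- G#6 F#sus2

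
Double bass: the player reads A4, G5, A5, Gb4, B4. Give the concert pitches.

The double bass sounds a perfect octave below written, so transpose each written note down a perfect octave.
A4 → A3
G5 → G4
A5 → A4
Gb4 → Gb3
B4 → B3

A3 G4 A4 Gb3 B3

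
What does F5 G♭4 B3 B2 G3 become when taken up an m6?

Db6 Ebb5 G4 G3 Eb4

F5 up a minor sixth is Db6.
Gb4 up a minor sixth is Ebb5.
A minor sixth up from B3 gives G4.
B2 up a minor sixth is G3.
A minor sixth up from G3 gives Eb4.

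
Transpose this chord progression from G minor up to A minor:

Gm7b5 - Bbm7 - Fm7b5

Am7b5 Cm7 Gm7b5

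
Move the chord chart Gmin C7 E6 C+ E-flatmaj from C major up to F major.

Cmin F7 A6 F+ Abmaj

C major up to F major is a perfect fourth; each chord root moves by that interval while the quality stays the same.
Gmin: root G up a perfect fourth → C, giving Cmin.
C7: root C up a perfect fourth → F, giving F7.
E6: root E up a perfect fourth → A, giving A6.
C+: root C up a perfect fourth → F, giving F+.
E-flatmaj: root E-flat up a perfect fourth → Ab, giving Abmaj.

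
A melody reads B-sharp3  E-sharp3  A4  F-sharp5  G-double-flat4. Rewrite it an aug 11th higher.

B#3 → E##5
E#3 → A##4
A4 → D#6
F#5 → B#6
Gbb4 → Cb6

E##5 A##4 D#6 B#6 Cb6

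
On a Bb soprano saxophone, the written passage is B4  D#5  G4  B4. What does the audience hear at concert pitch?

Written C4 on the Bb soprano saxophone sounds as Bb3, a major second lower; apply that shift to every note.
B4 gives A4
D#5 gives C#5
G4 gives F4
B4 gives A4

A4 C#5 F4 A4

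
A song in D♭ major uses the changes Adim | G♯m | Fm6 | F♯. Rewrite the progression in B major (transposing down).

F##dim E##m D#m6 D##

D♭ major down to B major is a diminished third; each chord root moves by that interval while the quality stays the same.
Adim: root A down a diminished third → F##, giving F##dim.
G♯m: root G♯ down a diminished third → E##, giving E##m.
Fm6: root F down a diminished third → D#, giving D#m6.
F♯: root F♯ down a diminished third → D##, giving D##.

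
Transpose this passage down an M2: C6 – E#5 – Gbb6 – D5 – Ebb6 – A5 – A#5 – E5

C6 down a major second is Bb5.
E#5 down a major second is D#5.
Gbb6: a second down reaches F, and 2 semitones makes it Fbb6.
D5 down a major second is C5.
Ebb6 down a major second is Dbb6.
A5: a second down reaches G, and 2 semitones makes it G5.
A major second down from A#5 gives G#5.
E5: a second down reaches D, and 2 semitones makes it D5.

Bb5 D#5 Fbb6 C5 Dbb6 G5 G#5 D5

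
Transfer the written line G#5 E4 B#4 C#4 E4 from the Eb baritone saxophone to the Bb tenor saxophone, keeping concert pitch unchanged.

C#5 A3 E#4 F#3 A3

First find concert pitch: the Eb baritone saxophone sounds a major thirteenth below written, so G#5 E4 B#4 C#4 E4 sounds B3 G2 D#3 E2 G2.
Then write for Bb tenor saxophone: it sounds a major ninth below written, so the part must be a major ninth above concert.
B3 → C#5
G2 → A3
D#3 → E#4
E2 → F#3
G2 → A3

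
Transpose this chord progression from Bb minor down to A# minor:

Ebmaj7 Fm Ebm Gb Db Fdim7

Bb minor down to A# minor is a diminished second; each chord root moves by that interval while the quality stays the same.
Ebmaj7: root Eb down a diminished second → D#, giving D#maj7.
Fm: root F down a diminished second → E#, giving E#m.
Ebm: root Eb down a diminished second → D#, giving D#m.
Gb: root Gb down a diminished second → F#, giving F#.
Db: root Db down a diminished second → C#, giving C#.
Fdim7: root F down a diminished second → E#, giving E#dim7.

D#maj7 E#m D#m F# C# E#dim7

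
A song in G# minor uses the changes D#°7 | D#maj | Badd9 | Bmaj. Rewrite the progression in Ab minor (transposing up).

Eb°7 Ebmaj Cbadd9 Cbmaj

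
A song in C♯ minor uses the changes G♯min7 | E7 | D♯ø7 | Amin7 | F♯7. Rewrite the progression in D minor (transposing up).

C♯ minor up to D minor is a minor second; each chord root moves by that interval while the quality stays the same.
G♯min7: root G♯ up a minor second → A, giving Amin7.
E7: root E up a minor second → F, giving F7.
D♯ø7: root D♯ up a minor second → E, giving Eø7.
Amin7: root A up a minor second → Bb, giving Bbmin7.
F♯7: root F♯ up a minor second → G, giving G7.

Amin7 F7 Eø7 Bbmin7 G7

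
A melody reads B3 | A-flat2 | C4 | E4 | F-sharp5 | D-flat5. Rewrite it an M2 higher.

C#4 Bb2 D4 F#4 G#5 Eb5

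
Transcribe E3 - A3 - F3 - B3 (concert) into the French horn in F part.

Written C4 sounds as F3 on the French horn in F, so concert pitches are written a perfect fifth up.
E3 -> B3
A3 -> E4
F3 -> C4
B3 -> F#4

B3 E4 C4 F#4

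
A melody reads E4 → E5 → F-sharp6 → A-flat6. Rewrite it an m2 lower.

D#4 D#5 E#6 G6

E4 gives D#4
E5 gives D#5
F#6 gives E#6
Ab6 gives G6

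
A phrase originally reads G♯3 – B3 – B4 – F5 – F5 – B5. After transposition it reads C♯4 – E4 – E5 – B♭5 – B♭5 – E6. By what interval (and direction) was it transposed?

From G#3 to C#4 is 4 letter names — a fourth of some quality.
G#3 to C#4 is 5 semitones, which makes it a perfect fourth; the second version is higher, so the direction is up.
Checking another pair — B5 → E6 — gives the same interval.

up a perfect fourth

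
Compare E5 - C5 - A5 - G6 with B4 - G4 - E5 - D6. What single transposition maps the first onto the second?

down a perfect fourth

From E5 to B4 is 4 letter names — a fourth of some quality.
B4 to E5 is 5 semitones, which makes it a perfect fourth; the second version is lower, so the direction is down.
Checking another pair — G6 → D6 — gives the same interval.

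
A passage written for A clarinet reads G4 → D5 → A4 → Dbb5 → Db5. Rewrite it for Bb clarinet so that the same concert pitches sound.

First find concert pitch: the A clarinet sounds a minor third below written, so G4 D5 A4 Dbb5 Db5 sounds E4 B4 F#4 Bbb4 Bb4.
Then write for Bb clarinet: it sounds a major second below written, so the part must be a major second above concert.
E4 → F#4
B4 → C#5
F#4 → G#4
Bbb4 → Cb5
Bb4 → C5

F#4 C#5 G#4 Cb5 C5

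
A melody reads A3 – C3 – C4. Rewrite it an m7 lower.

B2 D2 D3

A3 -> B2
C3 -> D2
C4 -> D3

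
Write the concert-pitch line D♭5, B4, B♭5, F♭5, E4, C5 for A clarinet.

Fb5 D5 Db6 Abb5 G4 Eb5

Written C4 sounds as A3 on the A clarinet, so concert pitches are written a minor third up.
Db5 gives Fb5
B4 gives D5
Bb5 gives Db6
Fb5 gives Abb5
E4 gives G4
C5 gives Eb5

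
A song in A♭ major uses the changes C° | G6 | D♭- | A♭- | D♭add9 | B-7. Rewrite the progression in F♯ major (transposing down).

A#° E#6 B- F#- Badd9 G##-7

A♭ major down to F♯ major is a diminished third; each chord root moves by that interval while the quality stays the same.
C°: root C down a diminished third → A#, giving A#°.
G6: root G down a diminished third → E#, giving E#6.
D♭-: root D♭ down a diminished third → B, giving B-.
A♭-: root A♭ down a diminished third → F#, giving F#-.
D♭add9: root D♭ down a diminished third → B, giving Badd9.
B-7: root B down a diminished third → G##, giving G##-7.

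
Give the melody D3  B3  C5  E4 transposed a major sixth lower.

F2 D3 Eb4 G3

A major sixth down from D3 gives F2.
B3 down a major sixth is D3.
C5: a sixth down reaches E, and 9 semitones makes it Eb4.
E4 down a major sixth is G3.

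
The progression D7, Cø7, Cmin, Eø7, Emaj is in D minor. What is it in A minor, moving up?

A7 Gø7 Gmin Bø7 Bmaj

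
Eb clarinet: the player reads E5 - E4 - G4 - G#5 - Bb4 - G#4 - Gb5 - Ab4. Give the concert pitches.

G5 G4 Bb4 B5 Db5 B4 Bbb5 Cb5

The Eb clarinet sounds a minor third above written, so transpose each written note up a minor third.
E5 becomes G5
E4 becomes G4
G4 becomes Bb4
G#5 becomes B5
Bb4 becomes Db5
G#4 becomes B4
Gb5 becomes Bbb5
Ab4 becomes Cb5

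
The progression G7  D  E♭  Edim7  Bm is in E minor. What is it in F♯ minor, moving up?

A7 E F F#dim7 C#m

E minor up to F♯ minor is a major second; each chord root moves by that interval while the quality stays the same.
G7: root G up a major second → A, giving A7.
D: root D up a major second → E, giving E.
E♭: root E♭ up a major second → F, giving F.
Edim7: root E up a major second → F#, giving F#dim7.
Bm: root B up a major second → C#, giving C#m.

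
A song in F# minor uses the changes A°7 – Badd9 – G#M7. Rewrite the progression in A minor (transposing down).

F# minor down to A minor is a major sixth; each chord root moves by that interval while the quality stays the same.
A°7: root A down a major sixth → C, giving C°7.
Badd9: root B down a major sixth → D, giving Dadd9.
G#M7: root G# down a major sixth → B, giving BM7.

C°7 Dadd9 BM7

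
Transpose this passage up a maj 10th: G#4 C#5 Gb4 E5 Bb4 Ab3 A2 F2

G#4 becomes B#5
C#5 becomes E#6
Gb4 becomes Bb5
E5 becomes G#6
Bb4 becomes D6
Ab3 becomes C5
A2 becomes C#4
F2 becomes A3

B#5 E#6 Bb5 G#6 D6 C5 C#4 A3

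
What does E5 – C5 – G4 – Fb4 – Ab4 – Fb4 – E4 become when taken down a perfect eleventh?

E5: an eleventh down reaches B, and 17 semitones makes it B3.
A perfect eleventh down from C5 gives G3.
G4: an eleventh down reaches D, and 17 semitones makes it D3.
A perfect eleventh down from Fb4 gives Cb3.
Ab4: an eleventh down reaches E, and 17 semitones makes it Eb3.
A perfect eleventh down from Fb4 gives Cb3.
A perfect eleventh down from E4 gives B2.

B3 G3 D3 Cb3 Eb3 Cb3 B2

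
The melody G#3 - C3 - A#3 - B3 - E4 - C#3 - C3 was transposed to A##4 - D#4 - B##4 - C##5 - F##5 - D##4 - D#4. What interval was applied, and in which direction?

up an augmented ninth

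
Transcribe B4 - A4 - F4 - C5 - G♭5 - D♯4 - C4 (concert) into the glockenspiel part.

Written C4 sounds as C6 on the glockenspiel, so concert pitches are written a perfect fifteenth down.
B4 → B2
A4 → A2
F4 → F2
C5 → C3
Gb5 → Gb3
D#4 → D#2
C4 → C2

B2 A2 F2 C3 Gb3 D#2 C2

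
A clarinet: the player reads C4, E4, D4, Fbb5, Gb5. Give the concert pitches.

A3 C#4 B3 Dbb5 Eb5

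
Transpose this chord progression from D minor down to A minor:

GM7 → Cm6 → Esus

D minor down to A minor is a perfect fourth; each chord root moves by that interval while the quality stays the same.
GM7: root G down a perfect fourth → D, giving DM7.
Cm6: root C down a perfect fourth → G, giving Gm6.
Esus: root E down a perfect fourth → B, giving Bsus.

DM7 Gm6 Bsus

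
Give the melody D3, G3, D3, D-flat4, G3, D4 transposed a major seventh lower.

Eb2 Ab2 Eb2 Ebb3 Ab2 Eb3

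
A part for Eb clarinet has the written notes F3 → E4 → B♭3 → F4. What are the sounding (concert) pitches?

Ab3 G4 Db4 Ab4

Written C4 on the Eb clarinet sounds as Eb4, a minor third higher; apply that shift to every note.
F3 becomes Ab3
E4 becomes G4
Bb3 becomes Db4
F4 becomes Ab4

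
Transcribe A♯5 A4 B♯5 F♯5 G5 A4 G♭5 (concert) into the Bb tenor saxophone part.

B#6 B5 C##7 G#6 A6 B5 Ab6

Written C4 sounds as Bb2 on the Bb tenor saxophone, so concert pitches are written a major ninth up.
A#5 → B#6
A4 → B5
B#5 → C##7
F#5 → G#6
G5 → A6
A4 → B5
Gb5 → Ab6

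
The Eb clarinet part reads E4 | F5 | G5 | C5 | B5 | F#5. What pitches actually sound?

G4 Ab5 Bb5 Eb5 D6 A5

The Eb clarinet sounds a minor third above written, so transpose each written note up a minor third.
E4 to G4
F5 to Ab5
G5 to Bb5
C5 to Eb5
B5 to D6
F#5 to A5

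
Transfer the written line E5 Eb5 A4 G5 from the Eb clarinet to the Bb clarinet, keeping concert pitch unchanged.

A5 Ab5 D5 C6

First find concert pitch: the Eb clarinet sounds a minor third above written, so E5 Eb5 A4 G5 sounds G5 Gb5 C5 Bb5.
Then write for Bb clarinet: it sounds a major second below written, so the part must be a major second above concert.
G5 → A5
Gb5 → Ab5
C5 → D5
Bb5 → C6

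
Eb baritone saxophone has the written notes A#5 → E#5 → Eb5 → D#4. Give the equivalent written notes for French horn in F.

First find concert pitch: the Eb baritone saxophone sounds a major thirteenth below written, so A#5 E#5 Eb5 D#4 sounds C#4 G#3 Gb3 F#2.
Then write for French horn in F: it sounds a perfect fifth below written, so the part must be a perfect fifth above concert.
C#4 → G#4
G#3 → D#4
Gb3 → Db4
F#2 → C#3

G#4 D#4 Db4 C#3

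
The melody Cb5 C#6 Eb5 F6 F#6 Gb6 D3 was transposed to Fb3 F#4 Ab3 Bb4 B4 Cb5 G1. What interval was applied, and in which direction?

From Cb5 to Fb3 is 12 letter names — a twelfth of some quality.
Fb3 to Cb5 is 19 semitones, which makes it a perfect twelfth; the second version is lower, so the direction is down.
Checking another pair — D3 → G1 — gives the same interval.

down a perfect twelfth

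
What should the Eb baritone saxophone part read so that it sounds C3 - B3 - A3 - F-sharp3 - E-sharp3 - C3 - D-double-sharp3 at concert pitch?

Written C4 sounds as Eb2 on the Eb baritone saxophone, so concert pitches are written a major thirteenth up.
C3 → A4
B3 → G#5
A3 → F#5
F#3 → D#5
E#3 → C##5
C3 → A4
D##3 → B##4

A4 G#5 F#5 D#5 C##5 A4 B##4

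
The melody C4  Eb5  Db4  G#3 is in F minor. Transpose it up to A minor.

E4 G5 F4 B#3

F minor to A minor up is a major third, so every note moves up by that interval.
C4 gives E4
Eb5 gives G5
Db4 gives F4
G#3 gives B#3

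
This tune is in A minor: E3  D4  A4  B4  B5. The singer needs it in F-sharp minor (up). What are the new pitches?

A minor to F-sharp minor up is a major sixth, so every note moves up by that interval.
E3 to C#4
D4 to B4
A4 to F#5
B4 to G#5
B5 to G#6

C#4 B4 F#5 G#5 G#6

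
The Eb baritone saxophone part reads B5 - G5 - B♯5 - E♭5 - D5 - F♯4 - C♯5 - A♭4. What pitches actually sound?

Written C4 on the Eb baritone saxophone sounds as Eb2, a major thirteenth lower; apply that shift to every note.
B5 gives D4
G5 gives Bb3
B#5 gives D#4
Eb5 gives Gb3
D5 gives F3
F#4 gives A2
C#5 gives E3
Ab4 gives Cb3

D4 Bb3 D#4 Gb3 F3 A2 E3 Cb3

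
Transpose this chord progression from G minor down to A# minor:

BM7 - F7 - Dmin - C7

G minor down to A# minor is a diminished seventh; each chord root moves by that interval while the quality stays the same.
BM7: root B down a diminished seventh → C##, giving C##M7.
F7: root F down a diminished seventh → G#, giving G#7.
Dmin: root D down a diminished seventh → E#, giving E#min.
C7: root C down a diminished seventh → D#, giving D#7.

C##M7 G#7 E#min D#7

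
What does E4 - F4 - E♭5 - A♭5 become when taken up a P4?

A4 Bb4 Ab5 Db6

A perfect fourth up from E4 gives A4.
A perfect fourth up from F4 gives Bb4.
Eb5 up a perfect fourth is Ab5.
Ab5: a fourth up reaches D, and 5 semitones makes it Db6.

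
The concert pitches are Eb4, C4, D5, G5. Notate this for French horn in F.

Bb4 G4 A5 D6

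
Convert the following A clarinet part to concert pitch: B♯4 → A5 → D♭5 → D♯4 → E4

G##4 F#5 Bb4 B#3 C#4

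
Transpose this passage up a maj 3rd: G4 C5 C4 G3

B4 E5 E4 B3

G4 gives B4
C5 gives E5
C4 gives E4
G3 gives B3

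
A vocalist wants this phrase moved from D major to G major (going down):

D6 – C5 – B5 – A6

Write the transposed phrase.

D major to G major down is a perfect fifth, so every note moves down by that interval.
D6 gives G5
C5 gives F4
B5 gives E5
A6 gives D6

G5 F4 E5 D6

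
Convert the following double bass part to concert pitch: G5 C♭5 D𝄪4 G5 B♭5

G4 Cb4 D##3 G4 Bb4

The double bass sounds a perfect octave below written, so transpose each written note down a perfect octave.
G5 gives G4
Cb5 gives Cb4
D##4 gives D##3
G5 gives G4
Bb5 gives Bb4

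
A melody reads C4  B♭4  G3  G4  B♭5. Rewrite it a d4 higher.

Fb4 Ebb5 Cb4 Cb5 Ebb6

A diminished fourth up from C4 gives Fb4.
Bb4 up a diminished fourth is Ebb5.
A diminished fourth up from G3 gives Cb4.
G4 up a diminished fourth is Cb5.
Bb5: a fourth up reaches E, and 4 semitones makes it Ebb6.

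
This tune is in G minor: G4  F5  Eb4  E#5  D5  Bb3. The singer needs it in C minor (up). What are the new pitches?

From G up to C is a perfect fourth; apply that to each pitch.
G4 -> C5
F5 -> Bb5
Eb4 -> Ab4
E#5 -> A#5
D5 -> G5
Bb3 -> Eb4

C5 Bb5 Ab4 A#5 G5 Eb4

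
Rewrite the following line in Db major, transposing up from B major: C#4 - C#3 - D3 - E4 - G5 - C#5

B major to Db major up is a diminished third, so every note moves up by that interval.
C#4 -> Eb4
C#3 -> Eb3
D3 -> Fb3
E4 -> Gb4
G5 -> Bbb5
C#5 -> Eb5

Eb4 Eb3 Fb3 Gb4 Bbb5 Eb5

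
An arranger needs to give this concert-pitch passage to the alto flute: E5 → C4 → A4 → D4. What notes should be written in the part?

Written C4 sounds as G3 on the alto flute, so concert pitches are written a perfect fourth up.
E5 gives A5
C4 gives F4
A4 gives D5
D4 gives G4

A5 F4 D5 G4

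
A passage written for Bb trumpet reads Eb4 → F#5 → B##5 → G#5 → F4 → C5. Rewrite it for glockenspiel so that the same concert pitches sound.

Db2 E3 A##3 F#3 Eb2 Bb2

First find concert pitch: the Bb trumpet sounds a major second below written, so Eb4 F#5 B##5 G#5 F4 C5 sounds Db4 E5 A##5 F#5 Eb4 Bb4.
Then write for glockenspiel: it sounds a perfect fifteenth above written, so the part must be a perfect fifteenth below concert.
Db4 → Db2
E5 → E3
A##5 → A##3
F#5 → F#3
Eb4 → Eb2
Bb4 → Bb2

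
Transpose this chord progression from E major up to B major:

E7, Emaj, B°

B7 Bmaj F#°

E major up to B major is a perfect fifth; each chord root moves by that interval while the quality stays the same.
E7: root E up a perfect fifth → B, giving B7.
Emaj: root E up a perfect fifth → B, giving Bmaj.
B°: root B up a perfect fifth → F#, giving F#°.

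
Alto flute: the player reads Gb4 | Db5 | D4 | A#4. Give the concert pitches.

Db4 Ab4 A3 E#4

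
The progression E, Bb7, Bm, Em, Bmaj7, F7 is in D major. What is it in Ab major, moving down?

Bb Fb7 Fm Bbm Fmaj7 Cb7

D major down to Ab major is an augmented fourth; each chord root moves by that interval while the quality stays the same.
E: root E down an augmented fourth → Bb, giving Bb.
Bb7: root Bb down an augmented fourth → Fb, giving Fb7.
Bm: root B down an augmented fourth → F, giving Fm.
Em: root E down an augmented fourth → Bb, giving Bbm.
Bmaj7: root B down an augmented fourth → F, giving Fmaj7.
F7: root F down an augmented fourth → Cb, giving Cb7.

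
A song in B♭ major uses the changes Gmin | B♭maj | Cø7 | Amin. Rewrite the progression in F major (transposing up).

B♭ major up to F major is a perfect fifth; each chord root moves by that interval while the quality stays the same.
Gmin: root G up a perfect fifth → D, giving Dmin.
B♭maj: root B♭ up a perfect fifth → F, giving Fmaj.
Cø7: root C up a perfect fifth → G, giving Gø7.
Amin: root A up a perfect fifth → E, giving Emin.

Dmin Fmaj Gø7 Emin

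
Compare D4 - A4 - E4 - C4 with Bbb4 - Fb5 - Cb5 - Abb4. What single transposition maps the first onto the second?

up a diminished sixth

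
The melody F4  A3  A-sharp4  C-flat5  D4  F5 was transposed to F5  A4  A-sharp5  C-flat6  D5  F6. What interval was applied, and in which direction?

From F4 to F5 is 8 letter names — an octave of some quality.
F4 to F5 is 12 semitones, which makes it a perfect octave; the second version is higher, so the direction is up.
Checking another pair — F5 → F6 — gives the same interval.

up a perfect octave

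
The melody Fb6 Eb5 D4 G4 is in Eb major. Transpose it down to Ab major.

Bbb5 Ab4 G3 C4

Eb major to Ab major down is a perfect fifth, so every note moves down by that interval.
Fb6 gives Bbb5
Eb5 gives Ab4
D4 gives G3
G4 gives C4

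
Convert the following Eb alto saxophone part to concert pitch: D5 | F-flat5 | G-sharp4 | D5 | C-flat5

The Eb alto saxophone sounds a major sixth below written, so transpose each written note down a major sixth.
D5 gives F4
Fb5 gives Abb4
G#4 gives B3
D5 gives F4
Cb5 gives Ebb4

F4 Abb4 B3 F4 Ebb4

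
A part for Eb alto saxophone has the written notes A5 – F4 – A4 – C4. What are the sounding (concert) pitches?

The Eb alto saxophone sounds a major sixth below written, so transpose each written note down a major sixth.
A5 becomes C5
F4 becomes Ab3
A4 becomes C4
C4 becomes Eb3

C5 Ab3 C4 Eb3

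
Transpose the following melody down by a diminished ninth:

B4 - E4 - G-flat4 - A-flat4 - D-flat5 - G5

B4 down a diminished ninth is A##3.
A diminished ninth down from E4 gives D##3.
A diminished ninth down from Gb4 gives F#3.
A diminished ninth down from Ab4 gives G#3.
Db5: a ninth down reaches C, and 12 semitones makes it C#4.
G5 down a diminished ninth is F##4.

A##3 D##3 F#3 G#3 C#4 F##4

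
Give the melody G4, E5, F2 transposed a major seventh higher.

F#5 D#6 E3

G4: a seventh up reaches F, and 11 semitones makes it F#5.
E5 up a major seventh is D#6.
F2: a seventh up reaches E, and 11 semitones makes it E3.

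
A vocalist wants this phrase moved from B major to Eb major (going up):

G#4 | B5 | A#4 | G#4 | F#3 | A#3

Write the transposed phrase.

C5 Eb6 D5 C5 Bb3 D4

B major to Eb major up is a diminished fourth, so every note moves up by that interval.
G#4 to C5
B5 to Eb6
A#4 to D5
G#4 to C5
F#3 to Bb3
A#3 to D4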